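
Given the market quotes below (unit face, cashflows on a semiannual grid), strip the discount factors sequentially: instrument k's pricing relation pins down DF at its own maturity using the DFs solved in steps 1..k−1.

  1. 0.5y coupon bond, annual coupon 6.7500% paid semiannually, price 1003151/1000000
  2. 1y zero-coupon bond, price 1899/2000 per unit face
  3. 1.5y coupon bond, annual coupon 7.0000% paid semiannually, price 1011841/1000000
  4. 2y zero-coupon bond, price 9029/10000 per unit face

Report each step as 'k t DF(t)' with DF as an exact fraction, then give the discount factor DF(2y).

1 1/2 1213/1250
2 1 1899/2000
3 3/2 9127/10000
4 2 9029/10000
DF(2y) = 9029/10000 ≈ 0.902900

step 1 [0.5y] bond c/2=27/800: DF=(1003151/1000000 − 27/800·(0))/(1+27/800) = 1213/1250 ≈ 0.970400
step 2 [1y] zero: DF = P = 1899/2000 ≈ 0.949500
step 3 [1.5y] bond c/2=7/200: DF=(1011841/1000000 − 7/200·(0.970400+0.949500))/(1+7/200) = 9127/10000 ≈ 0.912700
step 4 [2y] zero: DF = P = 9029/10000 ≈ 0.902900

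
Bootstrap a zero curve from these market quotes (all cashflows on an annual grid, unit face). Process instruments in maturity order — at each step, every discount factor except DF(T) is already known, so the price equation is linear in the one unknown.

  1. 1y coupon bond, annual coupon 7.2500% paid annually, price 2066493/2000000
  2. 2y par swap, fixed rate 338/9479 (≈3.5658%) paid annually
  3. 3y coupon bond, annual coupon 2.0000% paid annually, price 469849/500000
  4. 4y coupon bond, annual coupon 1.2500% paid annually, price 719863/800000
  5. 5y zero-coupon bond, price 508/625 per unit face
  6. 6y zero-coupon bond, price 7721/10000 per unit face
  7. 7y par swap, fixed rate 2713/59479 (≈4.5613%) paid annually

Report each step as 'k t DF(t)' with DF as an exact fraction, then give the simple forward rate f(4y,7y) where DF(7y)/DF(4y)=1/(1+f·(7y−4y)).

1 1 4817/5000
2 2 2331/2500
3 3 8841/10000
4 4 534/625
5 5 508/625
6 6 7721/10000
7 7 7287/10000
f(4y,7y) = ((534/625)/(7287/10000) − 1)/(3) = 419/7287 ≈ 5.7500%

step 1 [1y] bond c/1=29/400: DF=(2066493/2000000 − 29/400·(0))/(1+29/400) = 4817/5000 ≈ 0.963400
step 2 [2y] swap r/1=338/9479: DF=(1 − 338/9479·(0.963400))/(1+338/9479) = 2331/2500 ≈ 0.932400
step 3 [3y] bond c/1=1/50: DF=(469849/500000 − 1/50·(0.963400+0.932400))/(1+1/50) = 8841/10000 ≈ 0.884100
step 4 [4y] bond c/1=1/80: DF=(719863/800000 − 1/80·(0.963400+0.932400+0.884100))/(1+1/80) = 534/625 ≈ 0.854400
step 5 [5y] zero: DF = P = 508/625 ≈ 0.812800
step 6 [6y] zero: DF = P = 7721/10000 ≈ 0.772100
step 7 [7y] swap r/1=2713/59479: DF=(1 − 2713/59479·(0.963400+0.932400+0.884100+0.854400+0.812800+0.772100))/(1+2713/59479) = 7287/10000 ≈ 0.728700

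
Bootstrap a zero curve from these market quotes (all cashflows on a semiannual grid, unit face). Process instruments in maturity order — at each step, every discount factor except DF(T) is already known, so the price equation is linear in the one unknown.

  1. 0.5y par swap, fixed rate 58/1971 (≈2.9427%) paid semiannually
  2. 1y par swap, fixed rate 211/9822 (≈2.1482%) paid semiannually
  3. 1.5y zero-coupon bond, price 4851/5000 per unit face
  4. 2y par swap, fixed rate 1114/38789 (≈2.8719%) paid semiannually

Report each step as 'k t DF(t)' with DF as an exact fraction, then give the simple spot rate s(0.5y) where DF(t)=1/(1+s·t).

1 1/2 1971/2000
2 1 9789/10000
3 3/2 4851/5000
4 2 9443/10000
s(0.5y) = (1/(1971/2000) − 1)/(1/2) = 58/1971 ≈ 2.9427%

step 1 [0.5y] swap r/2=29/1971: DF=(1 − 29/1971·(0))/(1+29/1971) = 1971/2000 ≈ 0.985500
step 2 [1y] swap r/2=211/19644: DF=(1 − 211/19644·(0.985500))/(1+211/19644) = 9789/10000 ≈ 0.978900
step 3 [1.5y] zero: DF = P = 4851/5000 ≈ 0.970200
step 4 [2y] swap r/2=557/38789: DF=(1 − 557/38789·(0.985500+0.978900+0.970200))/(1+557/38789) = 9443/10000 ≈ 0.944300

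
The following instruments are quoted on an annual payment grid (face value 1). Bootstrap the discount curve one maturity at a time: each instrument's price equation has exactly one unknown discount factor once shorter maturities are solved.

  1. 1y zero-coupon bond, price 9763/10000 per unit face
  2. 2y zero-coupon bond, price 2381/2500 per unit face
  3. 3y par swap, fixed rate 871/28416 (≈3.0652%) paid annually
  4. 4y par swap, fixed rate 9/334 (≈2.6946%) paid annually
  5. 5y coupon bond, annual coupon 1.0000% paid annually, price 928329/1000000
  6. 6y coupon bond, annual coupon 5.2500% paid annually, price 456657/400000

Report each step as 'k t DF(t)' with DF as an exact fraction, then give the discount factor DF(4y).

step 1 [1y] zero: DF = P = 9763/10000 ≈ 0.976300
step 2 [2y] zero: DF = P = 2381/2500 ≈ 0.952400
step 3 [3y] swap r/1=871/28416: DF=(1 − 871/28416·(0.976300+0.952400))/(1+871/28416) = 9129/10000 ≈ 0.912900
step 4 [4y] swap r/1=9/334: DF=(1 − 9/334·(0.976300+0.952400+0.912900))/(1+9/334) = 562/625 ≈ 0.899200
step 5 [5y] bond c/1=1/100: DF=(928329/1000000 − 1/100·(0.976300+0.952400+0.912900+0.899200))/(1+1/100) = 8821/10000 ≈ 0.882100
step 6 [6y] bond c/1=21/400: DF=(456657/400000 − 21/400·(0.976300+0.952400+0.912900+0.899200+0.882100))/(1+21/400) = 8541/10000 ≈ 0.854100

1 1 9763/10000
2 2 2381/2500
3 3 9129/10000
4 4 562/625
5 5 8821/10000
6 6 8541/10000
DF(4y) = 562/625 ≈ 0.899200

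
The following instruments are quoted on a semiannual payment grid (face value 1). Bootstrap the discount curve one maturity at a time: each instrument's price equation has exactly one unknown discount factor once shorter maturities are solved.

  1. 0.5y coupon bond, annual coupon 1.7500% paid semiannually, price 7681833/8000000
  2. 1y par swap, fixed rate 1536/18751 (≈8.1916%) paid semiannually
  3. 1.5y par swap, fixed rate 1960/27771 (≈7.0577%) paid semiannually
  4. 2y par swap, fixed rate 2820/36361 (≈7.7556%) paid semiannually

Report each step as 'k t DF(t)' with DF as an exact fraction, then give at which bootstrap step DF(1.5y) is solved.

step 1 [0.5y] bond c/2=7/800: DF=(7681833/8000000 − 7/800·(0))/(1+7/800) = 9519/10000 ≈ 0.951900
step 2 [1y] swap r/2=768/18751: DF=(1 − 768/18751·(0.951900))/(1+768/18751) = 577/625 ≈ 0.923200
step 3 [1.5y] swap r/2=980/27771: DF=(1 − 980/27771·(0.951900+0.923200))/(1+980/27771) = 451/500 ≈ 0.902000
step 4 [2y] swap r/2=1410/36361: DF=(1 − 1410/36361·(0.951900+0.923200+0.902000))/(1+1410/36361) = 859/1000 ≈ 0.859000

1 1/2 9519/10000
2 1 577/625
3 3/2 451/500
4 2 859/1000
DF(1.5y) is solved at step 3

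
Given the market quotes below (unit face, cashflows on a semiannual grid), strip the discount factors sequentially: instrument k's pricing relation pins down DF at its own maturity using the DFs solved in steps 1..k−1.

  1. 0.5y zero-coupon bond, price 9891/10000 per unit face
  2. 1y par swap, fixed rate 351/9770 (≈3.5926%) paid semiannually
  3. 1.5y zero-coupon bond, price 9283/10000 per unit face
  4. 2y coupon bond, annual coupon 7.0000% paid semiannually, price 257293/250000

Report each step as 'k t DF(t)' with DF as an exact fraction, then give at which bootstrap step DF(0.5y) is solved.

step 1 [0.5y] zero: DF = P = 9891/10000 ≈ 0.989100
step 2 [1y] swap r/2=351/19540: DF=(1 − 351/19540·(0.989100))/(1+351/19540) = 9649/10000 ≈ 0.964900
step 3 [1.5y] zero: DF = P = 9283/10000 ≈ 0.928300
step 4 [2y] bond c/2=7/200: DF=(257293/250000 − 7/200·(0.989100+0.964900+0.928300))/(1+7/200) = 8969/10000 ≈ 0.896900

1 1/2 9891/10000
2 1 9649/10000
3 3/2 9283/10000
4 2 8969/10000
DF(0.5y) is solved at step 1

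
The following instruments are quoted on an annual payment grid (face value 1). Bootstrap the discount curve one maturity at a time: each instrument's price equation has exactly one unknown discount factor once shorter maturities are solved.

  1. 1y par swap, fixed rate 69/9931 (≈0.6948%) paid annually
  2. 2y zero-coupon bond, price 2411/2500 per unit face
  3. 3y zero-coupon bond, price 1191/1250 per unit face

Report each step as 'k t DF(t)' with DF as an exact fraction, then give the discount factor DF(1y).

step 1 [1y] swap r/1=69/9931: DF=(1 − 69/9931·(0))/(1+69/9931) = 9931/10000 ≈ 0.993100
step 2 [2y] zero: DF = P = 2411/2500 ≈ 0.964400
step 3 [3y] zero: DF = P = 1191/1250 ≈ 0.952800

1 1 9931/10000
2 2 2411/2500
3 3 1191/1250
DF(1y) = 9931/10000 ≈ 0.993100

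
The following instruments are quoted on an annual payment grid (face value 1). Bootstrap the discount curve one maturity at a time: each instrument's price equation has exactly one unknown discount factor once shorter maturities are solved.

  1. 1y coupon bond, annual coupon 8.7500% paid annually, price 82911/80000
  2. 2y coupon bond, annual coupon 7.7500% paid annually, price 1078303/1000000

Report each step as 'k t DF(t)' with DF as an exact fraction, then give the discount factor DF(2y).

step 1 [1y] bond c/1=7/80: DF=(82911/80000 − 7/80·(0))/(1+7/80) = 953/1000 ≈ 0.953000
step 2 [2y] bond c/1=31/400: DF=(1078303/1000000 − 31/400·(0.953000))/(1+31/400) = 4661/5000 ≈ 0.932200

1 1 953/1000
2 2 4661/5000
DF(2y) = 4661/5000 ≈ 0.932200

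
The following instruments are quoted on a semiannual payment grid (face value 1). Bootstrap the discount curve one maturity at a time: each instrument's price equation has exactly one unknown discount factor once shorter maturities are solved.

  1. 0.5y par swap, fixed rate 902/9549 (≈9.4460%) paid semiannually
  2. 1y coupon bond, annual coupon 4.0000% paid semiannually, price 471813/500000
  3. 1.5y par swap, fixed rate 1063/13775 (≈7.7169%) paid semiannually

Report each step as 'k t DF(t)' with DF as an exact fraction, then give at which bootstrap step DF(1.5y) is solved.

1 1/2 9549/10000
2 1 1133/1250
3 3/2 8937/10000
DF(1.5y) is solved at step 3

step 1 [0.5y] swap r/2=451/9549: DF=(1 − 451/9549·(0))/(1+451/9549) = 9549/10000 ≈ 0.954900
step 2 [1y] bond c/2=1/50: DF=(471813/500000 − 1/50·(0.954900))/(1+1/50) = 1133/1250 ≈ 0.906400
step 3 [1.5y] swap r/2=1063/27550: DF=(1 − 1063/27550·(0.954900+0.906400))/(1+1063/27550) = 8937/10000 ≈ 0.893700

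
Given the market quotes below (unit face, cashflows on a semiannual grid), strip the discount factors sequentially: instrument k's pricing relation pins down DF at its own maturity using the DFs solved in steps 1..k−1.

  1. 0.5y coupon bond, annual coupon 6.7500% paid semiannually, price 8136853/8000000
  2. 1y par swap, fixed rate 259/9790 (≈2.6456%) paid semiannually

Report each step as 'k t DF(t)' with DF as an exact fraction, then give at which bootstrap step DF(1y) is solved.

1 1/2 9839/10000
2 1 9741/10000
DF(1y) is solved at step 2

step 1 [0.5y] bond c/2=27/800: DF=(8136853/8000000 − 27/800·(0))/(1+27/800) = 9839/10000 ≈ 0.983900
step 2 [1y] swap r/2=259/19580: DF=(1 − 259/19580·(0.983900))/(1+259/19580) = 9741/10000 ≈ 0.974100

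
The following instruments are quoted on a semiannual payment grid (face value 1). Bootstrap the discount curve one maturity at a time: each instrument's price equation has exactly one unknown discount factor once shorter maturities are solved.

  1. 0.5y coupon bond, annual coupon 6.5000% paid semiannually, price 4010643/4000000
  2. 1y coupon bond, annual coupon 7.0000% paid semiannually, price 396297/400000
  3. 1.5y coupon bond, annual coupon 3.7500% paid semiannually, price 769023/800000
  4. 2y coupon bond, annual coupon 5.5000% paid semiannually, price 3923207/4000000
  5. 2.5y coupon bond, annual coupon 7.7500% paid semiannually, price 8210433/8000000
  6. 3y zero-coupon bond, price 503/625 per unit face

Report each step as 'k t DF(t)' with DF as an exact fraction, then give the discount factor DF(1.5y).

1 1/2 9711/10000
2 1 2311/2500
3 3/2 9087/10000
4 2 1759/2000
5 5/2 4253/5000
6 3 503/625
DF(1.5y) = 9087/10000 ≈ 0.908700

step 1 [0.5y] bond c/2=13/400: DF=(4010643/4000000 − 13/400·(0))/(1+13/400) = 9711/10000 ≈ 0.971100
step 2 [1y] bond c/2=7/200: DF=(396297/400000 − 7/200·(0.971100))/(1+7/200) = 2311/2500 ≈ 0.924400
step 3 [1.5y] bond c/2=3/160: DF=(769023/800000 − 3/160·(0.971100+0.924400))/(1+3/160) = 9087/10000 ≈ 0.908700
step 4 [2y] bond c/2=11/400: DF=(3923207/4000000 − 11/400·(0.971100+0.924400+0.908700))/(1+11/400) = 1759/2000 ≈ 0.879500
step 5 [2.5y] bond c/2=31/800: DF=(8210433/8000000 − 31/800·(0.971100+0.924400+0.908700+0.879500))/(1+31/800) = 4253/5000 ≈ 0.850600
step 6 [3y] zero: DF = P = 503/625 ≈ 0.804800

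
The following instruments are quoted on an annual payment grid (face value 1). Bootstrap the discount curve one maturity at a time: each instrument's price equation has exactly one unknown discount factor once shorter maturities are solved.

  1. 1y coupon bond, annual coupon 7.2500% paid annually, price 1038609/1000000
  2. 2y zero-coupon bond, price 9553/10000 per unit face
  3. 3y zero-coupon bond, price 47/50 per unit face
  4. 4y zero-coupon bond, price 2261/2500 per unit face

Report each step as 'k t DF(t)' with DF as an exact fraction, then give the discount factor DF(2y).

step 1 [1y] bond c/1=29/400: DF=(1038609/1000000 − 29/400·(0))/(1+29/400) = 2421/2500 ≈ 0.968400
step 2 [2y] zero: DF = P = 9553/10000 ≈ 0.955300
step 3 [3y] zero: DF = P = 47/50 ≈ 0.940000
step 4 [4y] zero: DF = P = 2261/2500 ≈ 0.904400

1 1 2421/2500
2 2 9553/10000
3 3 47/50
4 4 2261/2500
DF(2y) = 9553/10000 ≈ 0.955300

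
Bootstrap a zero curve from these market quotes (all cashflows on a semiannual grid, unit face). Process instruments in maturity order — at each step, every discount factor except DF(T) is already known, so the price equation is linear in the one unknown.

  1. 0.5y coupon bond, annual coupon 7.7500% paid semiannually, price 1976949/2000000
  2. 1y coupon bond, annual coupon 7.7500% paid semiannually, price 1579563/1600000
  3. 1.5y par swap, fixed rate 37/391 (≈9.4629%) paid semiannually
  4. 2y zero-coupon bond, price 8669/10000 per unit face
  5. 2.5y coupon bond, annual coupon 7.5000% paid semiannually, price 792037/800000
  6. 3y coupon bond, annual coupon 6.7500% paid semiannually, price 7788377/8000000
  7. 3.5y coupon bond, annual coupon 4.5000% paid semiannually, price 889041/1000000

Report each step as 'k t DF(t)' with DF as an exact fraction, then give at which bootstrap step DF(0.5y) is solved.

1 1/2 2379/2500
2 1 9149/10000
3 3/2 1741/2000
4 2 8669/10000
5 5/2 103/125
6 3 1993/2500
7 7/2 1509/2000
DF(0.5y) is solved at step 1

step 1 [0.5y] bond c/2=31/800: DF=(1976949/2000000 − 31/800·(0))/(1+31/800) = 2379/2500 ≈ 0.951600
step 2 [1y] bond c/2=31/800: DF=(1579563/1600000 − 31/800·(0.951600))/(1+31/800) = 9149/10000 ≈ 0.914900
step 3 [1.5y] swap r/2=37/782: DF=(1 − 37/782·(0.951600+0.914900))/(1+37/782) = 1741/2000 ≈ 0.870500
step 4 [2y] zero: DF = P = 8669/10000 ≈ 0.866900
step 5 [2.5y] bond c/2=3/80: DF=(792037/800000 − 3/80·(0.951600+0.914900+0.870500+0.866900))/(1+3/80) = 103/125 ≈ 0.824000
step 6 [3y] bond c/2=27/800: DF=(7788377/8000000 − 27/800·(0.951600+0.914900+0.870500+0.866900+0.824000))/(1+27/800) = 1993/2500 ≈ 0.797200
step 7 [3.5y] bond c/2=9/400: DF=(889041/1000000 − 9/400·(0.951600+0.914900+0.870500+0.866900+0.824000+0.797200))/(1+9/400) = 1509/2000 ≈ 0.754500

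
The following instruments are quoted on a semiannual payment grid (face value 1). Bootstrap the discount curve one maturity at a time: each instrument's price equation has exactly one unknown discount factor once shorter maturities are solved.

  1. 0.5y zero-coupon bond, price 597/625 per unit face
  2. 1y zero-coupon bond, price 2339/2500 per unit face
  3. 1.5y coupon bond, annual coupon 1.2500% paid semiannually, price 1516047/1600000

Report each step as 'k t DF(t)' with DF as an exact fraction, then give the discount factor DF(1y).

step 1 [0.5y] zero: DF = P = 597/625 ≈ 0.955200
step 2 [1y] zero: DF = P = 2339/2500 ≈ 0.935600
step 3 [1.5y] bond c/2=1/160: DF=(1516047/1600000 − 1/160·(0.955200+0.935600))/(1+1/160) = 9299/10000 ≈ 0.929900

1 1/2 597/625
2 1 2339/2500
3 3/2 9299/10000
DF(1y) = 2339/2500 ≈ 0.935600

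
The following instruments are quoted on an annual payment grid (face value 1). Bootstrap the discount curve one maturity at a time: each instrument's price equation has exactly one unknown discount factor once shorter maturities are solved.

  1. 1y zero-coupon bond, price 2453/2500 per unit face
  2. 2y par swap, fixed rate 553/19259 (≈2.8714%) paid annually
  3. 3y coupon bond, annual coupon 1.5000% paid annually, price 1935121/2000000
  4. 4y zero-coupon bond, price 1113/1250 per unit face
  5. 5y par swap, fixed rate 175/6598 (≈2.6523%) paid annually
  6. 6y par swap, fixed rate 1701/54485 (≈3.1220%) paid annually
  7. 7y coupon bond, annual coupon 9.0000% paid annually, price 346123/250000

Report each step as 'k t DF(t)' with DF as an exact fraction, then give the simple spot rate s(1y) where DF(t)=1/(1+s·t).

1 1 2453/2500
2 2 9447/10000
3 3 578/625
4 4 1113/1250
5 5 351/400
6 6 8299/10000
7 7 8203/10000
s(1y) = (1/(2453/2500) − 1)/(1) = 47/2453 ≈ 1.9160%

step 1 [1y] zero: DF = P = 2453/2500 ≈ 0.981200
step 2 [2y] swap r/1=553/19259: DF=(1 − 553/19259·(0.981200))/(1+553/19259) = 9447/10000 ≈ 0.944700
step 3 [3y] bond c/1=3/200: DF=(1935121/2000000 − 3/200·(0.981200+0.944700))/(1+3/200) = 578/625 ≈ 0.924800
step 4 [4y] zero: DF = P = 1113/1250 ≈ 0.890400
step 5 [5y] swap r/1=175/6598: DF=(1 − 175/6598·(0.981200+0.944700+0.924800+0.890400))/(1+175/6598) = 351/400 ≈ 0.877500
step 6 [6y] swap r/1=1701/54485: DF=(1 − 1701/54485·(0.981200+0.944700+0.924800+0.890400+0.877500))/(1+1701/54485) = 8299/10000 ≈ 0.829900
step 7 [7y] bond c/1=9/100: DF=(346123/250000 − 9/100·(0.981200+0.944700+0.924800+0.890400+0.877500+0.829900))/(1+9/100) = 8203/10000 ≈ 0.820300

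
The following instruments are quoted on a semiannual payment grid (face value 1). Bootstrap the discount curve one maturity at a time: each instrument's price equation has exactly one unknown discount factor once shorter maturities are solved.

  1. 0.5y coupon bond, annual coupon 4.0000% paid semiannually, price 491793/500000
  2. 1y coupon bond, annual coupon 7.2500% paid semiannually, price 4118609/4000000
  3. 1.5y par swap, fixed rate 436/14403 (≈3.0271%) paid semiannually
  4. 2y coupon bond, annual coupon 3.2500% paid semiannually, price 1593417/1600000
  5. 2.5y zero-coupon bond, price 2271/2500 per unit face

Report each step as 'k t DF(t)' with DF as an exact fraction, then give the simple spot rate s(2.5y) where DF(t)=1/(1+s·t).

step 1 [0.5y] bond c/2=1/50: DF=(491793/500000 − 1/50·(0))/(1+1/50) = 9643/10000 ≈ 0.964300
step 2 [1y] bond c/2=29/800: DF=(4118609/4000000 − 29/800·(0.964300))/(1+29/800) = 9599/10000 ≈ 0.959900
step 3 [1.5y] swap r/2=218/14403: DF=(1 − 218/14403·(0.964300+0.959900))/(1+218/14403) = 2391/2500 ≈ 0.956400
step 4 [2y] bond c/2=13/800: DF=(1593417/1600000 − 13/800·(0.964300+0.959900+0.956400))/(1+13/800) = 9339/10000 ≈ 0.933900
step 5 [2.5y] zero: DF = P = 2271/2500 ≈ 0.908400

1 1/2 9643/10000
2 1 9599/10000
3 3/2 2391/2500
4 2 9339/10000
5 5/2 2271/2500
s(2.5y) = (1/(2271/2500) − 1)/(5/2) = 458/11355 ≈ 4.0335%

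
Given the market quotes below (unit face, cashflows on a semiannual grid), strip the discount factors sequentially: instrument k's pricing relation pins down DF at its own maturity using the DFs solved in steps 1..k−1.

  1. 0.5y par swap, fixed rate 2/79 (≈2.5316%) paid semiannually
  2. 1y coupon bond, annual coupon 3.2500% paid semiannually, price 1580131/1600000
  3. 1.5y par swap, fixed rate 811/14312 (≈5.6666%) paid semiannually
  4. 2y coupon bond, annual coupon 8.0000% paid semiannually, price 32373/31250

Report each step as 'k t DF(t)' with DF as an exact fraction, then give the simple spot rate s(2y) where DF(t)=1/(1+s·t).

step 1 [0.5y] swap r/2=1/79: DF=(1 − 1/79·(0))/(1+1/79) = 79/80 ≈ 0.987500
step 2 [1y] bond c/2=13/800: DF=(1580131/1600000 − 13/800·(0.987500))/(1+13/800) = 239/250 ≈ 0.956000
step 3 [1.5y] swap r/2=811/28624: DF=(1 − 811/28624·(0.987500+0.956000))/(1+811/28624) = 9189/10000 ≈ 0.918900
step 4 [2y] bond c/2=1/25: DF=(32373/31250 − 1/25·(0.987500+0.956000+0.918900))/(1+1/25) = 443/500 ≈ 0.886000

1 1/2 79/80
2 1 239/250
3 3/2 9189/10000
4 2 443/500
s(2y) = (1/(443/500) − 1)/(2) = 57/886 ≈ 6.4334%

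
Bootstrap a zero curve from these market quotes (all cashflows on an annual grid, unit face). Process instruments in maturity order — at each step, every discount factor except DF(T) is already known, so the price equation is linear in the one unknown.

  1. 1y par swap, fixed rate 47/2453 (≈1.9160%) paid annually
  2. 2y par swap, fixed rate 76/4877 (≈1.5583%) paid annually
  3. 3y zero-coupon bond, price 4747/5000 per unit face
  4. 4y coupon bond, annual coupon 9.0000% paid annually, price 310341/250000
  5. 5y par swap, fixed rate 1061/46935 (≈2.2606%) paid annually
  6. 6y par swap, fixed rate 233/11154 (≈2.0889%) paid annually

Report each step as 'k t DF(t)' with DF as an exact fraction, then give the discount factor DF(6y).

step 1 [1y] swap r/1=47/2453: DF=(1 − 47/2453·(0))/(1+47/2453) = 2453/2500 ≈ 0.981200
step 2 [2y] swap r/1=76/4877: DF=(1 − 76/4877·(0.981200))/(1+76/4877) = 606/625 ≈ 0.969600
step 3 [3y] zero: DF = P = 4747/5000 ≈ 0.949400
step 4 [4y] bond c/1=9/100: DF=(310341/250000 − 9/100·(0.981200+0.969600+0.949400))/(1+9/100) = 4497/5000 ≈ 0.899400
step 5 [5y] swap r/1=1061/46935: DF=(1 − 1061/46935·(0.981200+0.969600+0.949400+0.899400))/(1+1061/46935) = 8939/10000 ≈ 0.893900
step 6 [6y] swap r/1=233/11154: DF=(1 − 233/11154·(0.981200+0.969600+0.949400+0.899400+0.893900))/(1+233/11154) = 1767/2000 ≈ 0.883500

1 1 2453/2500
2 2 606/625
3 3 4747/5000
4 4 4497/5000
5 5 8939/10000
6 6 1767/2000
DF(6y) = 1767/2000 ≈ 0.883500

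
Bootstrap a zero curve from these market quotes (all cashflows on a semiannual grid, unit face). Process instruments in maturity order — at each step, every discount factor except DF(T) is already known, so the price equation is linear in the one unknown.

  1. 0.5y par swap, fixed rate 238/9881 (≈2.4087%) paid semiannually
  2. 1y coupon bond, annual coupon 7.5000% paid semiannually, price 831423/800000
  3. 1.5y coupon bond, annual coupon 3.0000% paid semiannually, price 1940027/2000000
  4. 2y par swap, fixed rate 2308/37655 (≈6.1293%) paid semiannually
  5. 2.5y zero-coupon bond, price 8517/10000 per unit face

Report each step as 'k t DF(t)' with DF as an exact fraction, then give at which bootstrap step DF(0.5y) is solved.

1 1/2 9881/10000
2 1 483/500
3 3/2 2317/2500
4 2 4423/5000
5 5/2 8517/10000
DF(0.5y) is solved at step 1

step 1 [0.5y] swap r/2=119/9881: DF=(1 − 119/9881·(0))/(1+119/9881) = 9881/10000 ≈ 0.988100
step 2 [1y] bond c/2=3/80: DF=(831423/800000 − 3/80·(0.988100))/(1+3/80) = 483/500 ≈ 0.966000
step 3 [1.5y] bond c/2=3/200: DF=(1940027/2000000 − 3/200·(0.988100+0.966000))/(1+3/200) = 2317/2500 ≈ 0.926800
step 4 [2y] swap r/2=1154/37655: DF=(1 − 1154/37655·(0.988100+0.966000+0.926800))/(1+1154/37655) = 4423/5000 ≈ 0.884600
step 5 [2.5y] zero: DF = P = 8517/10000 ≈ 0.851700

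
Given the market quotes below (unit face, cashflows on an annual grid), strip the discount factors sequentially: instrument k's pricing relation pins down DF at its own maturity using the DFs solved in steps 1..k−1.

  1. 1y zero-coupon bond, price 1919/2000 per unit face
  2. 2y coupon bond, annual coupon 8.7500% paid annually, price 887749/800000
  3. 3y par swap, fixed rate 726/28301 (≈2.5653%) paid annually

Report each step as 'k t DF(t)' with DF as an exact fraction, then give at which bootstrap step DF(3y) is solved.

1 1 1919/2000
2 2 1179/1250
3 3 4637/5000
DF(3y) is solved at step 3

step 1 [1y] zero: DF = P = 1919/2000 ≈ 0.959500
step 2 [2y] bond c/1=7/80: DF=(887749/800000 − 7/80·(0.959500))/(1+7/80) = 1179/1250 ≈ 0.943200
step 3 [3y] swap r/1=726/28301: DF=(1 − 726/28301·(0.959500+0.943200))/(1+726/28301) = 4637/5000 ≈ 0.927400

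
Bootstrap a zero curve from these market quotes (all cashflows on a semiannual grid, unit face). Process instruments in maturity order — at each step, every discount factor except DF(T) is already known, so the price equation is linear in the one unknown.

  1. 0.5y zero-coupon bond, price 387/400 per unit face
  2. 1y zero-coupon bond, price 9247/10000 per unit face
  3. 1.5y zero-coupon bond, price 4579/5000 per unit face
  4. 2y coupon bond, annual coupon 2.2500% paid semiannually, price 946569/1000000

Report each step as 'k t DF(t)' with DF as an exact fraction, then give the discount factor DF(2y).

step 1 [0.5y] zero: DF = P = 387/400 ≈ 0.967500
step 2 [1y] zero: DF = P = 9247/10000 ≈ 0.924700
step 3 [1.5y] zero: DF = P = 4579/5000 ≈ 0.915800
step 4 [2y] bond c/2=9/800: DF=(946569/1000000 − 9/800·(0.967500+0.924700+0.915800))/(1+9/800) = 1131/1250 ≈ 0.904800

1 1/2 387/400
2 1 9247/10000
3 3/2 4579/5000
4 2 1131/1250
DF(2y) = 1131/1250 ≈ 0.904800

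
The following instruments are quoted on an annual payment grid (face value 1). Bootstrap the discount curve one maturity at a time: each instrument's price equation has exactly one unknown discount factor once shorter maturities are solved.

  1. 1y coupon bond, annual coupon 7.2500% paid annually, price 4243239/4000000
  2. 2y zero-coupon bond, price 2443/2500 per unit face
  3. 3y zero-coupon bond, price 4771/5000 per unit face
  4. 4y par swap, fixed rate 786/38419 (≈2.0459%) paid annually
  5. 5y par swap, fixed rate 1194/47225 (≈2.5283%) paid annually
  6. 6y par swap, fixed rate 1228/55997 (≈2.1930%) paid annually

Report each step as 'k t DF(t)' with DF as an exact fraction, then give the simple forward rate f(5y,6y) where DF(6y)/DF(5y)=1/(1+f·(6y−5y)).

1 1 9891/10000
2 2 2443/2500
3 3 4771/5000
4 4 4607/5000
5 5 4403/5000
6 6 2193/2500
f(5y,6y) = ((4403/5000)/(2193/2500) − 1)/(1) = 1/258 ≈ 0.3876%

step 1 [1y] bond c/1=29/400: DF=(4243239/4000000 − 29/400·(0))/(1+29/400) = 9891/10000 ≈ 0.989100
step 2 [2y] zero: DF = P = 2443/2500 ≈ 0.977200
step 3 [3y] zero: DF = P = 4771/5000 ≈ 0.954200
step 4 [4y] swap r/1=786/38419: DF=(1 − 786/38419·(0.989100+0.977200+0.954200))/(1+786/38419) = 4607/5000 ≈ 0.921400
step 5 [5y] swap r/1=1194/47225: DF=(1 − 1194/47225·(0.989100+0.977200+0.954200+0.921400))/(1+1194/47225) = 4403/5000 ≈ 0.880600
step 6 [6y] swap r/1=1228/55997: DF=(1 − 1228/55997·(0.989100+0.977200+0.954200+0.921400+0.880600))/(1+1228/55997) = 2193/2500 ≈ 0.877200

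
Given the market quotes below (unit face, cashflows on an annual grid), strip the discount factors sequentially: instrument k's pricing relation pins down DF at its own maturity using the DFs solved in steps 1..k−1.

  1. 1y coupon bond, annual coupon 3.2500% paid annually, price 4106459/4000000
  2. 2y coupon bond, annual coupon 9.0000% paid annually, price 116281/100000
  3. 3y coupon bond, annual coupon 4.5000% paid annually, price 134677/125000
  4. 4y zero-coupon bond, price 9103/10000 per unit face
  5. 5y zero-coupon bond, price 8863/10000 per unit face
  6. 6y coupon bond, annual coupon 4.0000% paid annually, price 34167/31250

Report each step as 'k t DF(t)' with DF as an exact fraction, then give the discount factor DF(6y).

step 1 [1y] bond c/1=13/400: DF=(4106459/4000000 − 13/400·(0))/(1+13/400) = 9943/10000 ≈ 0.994300
step 2 [2y] bond c/1=9/100: DF=(116281/100000 − 9/100·(0.994300))/(1+9/100) = 9847/10000 ≈ 0.984700
step 3 [3y] bond c/1=9/200: DF=(134677/125000 − 9/200·(0.994300+0.984700))/(1+9/200) = 4729/5000 ≈ 0.945800
step 4 [4y] zero: DF = P = 9103/10000 ≈ 0.910300
step 5 [5y] zero: DF = P = 8863/10000 ≈ 0.886300
step 6 [6y] bond c/1=1/25: DF=(34167/31250 − 1/25·(0.994300+0.984700+0.945800+0.910300+0.886300))/(1+1/25) = 8697/10000 ≈ 0.869700

1 1 9943/10000
2 2 9847/10000
3 3 4729/5000
4 4 9103/10000
5 5 8863/10000
6 6 8697/10000
DF(6y) = 8697/10000 ≈ 0.869700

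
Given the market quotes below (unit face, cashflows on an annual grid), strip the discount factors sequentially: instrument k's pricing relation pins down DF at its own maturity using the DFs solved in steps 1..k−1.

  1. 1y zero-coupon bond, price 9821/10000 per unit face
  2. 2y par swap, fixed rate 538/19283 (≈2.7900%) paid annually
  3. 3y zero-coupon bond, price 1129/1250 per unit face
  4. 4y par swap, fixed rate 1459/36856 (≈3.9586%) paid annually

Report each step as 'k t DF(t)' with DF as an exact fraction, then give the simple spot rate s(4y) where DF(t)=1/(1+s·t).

1 1 9821/10000
2 2 4731/5000
3 3 1129/1250
4 4 8541/10000
s(4y) = (1/(8541/10000) − 1)/(4) = 1459/34164 ≈ 4.2706%

step 1 [1y] zero: DF = P = 9821/10000 ≈ 0.982100
step 2 [2y] swap r/1=538/19283: DF=(1 − 538/19283·(0.982100))/(1+538/19283) = 4731/5000 ≈ 0.946200
step 3 [3y] zero: DF = P = 1129/1250 ≈ 0.903200
step 4 [4y] swap r/1=1459/36856: DF=(1 − 1459/36856·(0.982100+0.946200+0.903200))/(1+1459/36856) = 8541/10000 ≈ 0.854100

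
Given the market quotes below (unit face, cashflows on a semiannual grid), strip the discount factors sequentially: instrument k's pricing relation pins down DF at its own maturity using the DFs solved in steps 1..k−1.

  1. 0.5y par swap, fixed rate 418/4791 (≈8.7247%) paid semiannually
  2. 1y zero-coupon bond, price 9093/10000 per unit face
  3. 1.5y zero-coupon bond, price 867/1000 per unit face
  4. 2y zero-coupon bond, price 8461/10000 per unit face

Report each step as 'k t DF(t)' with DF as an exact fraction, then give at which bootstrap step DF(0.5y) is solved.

1 1/2 4791/5000
2 1 9093/10000
3 3/2 867/1000
4 2 8461/10000
DF(0.5y) is solved at step 1

step 1 [0.5y] swap r/2=209/4791: DF=(1 − 209/4791·(0))/(1+209/4791) = 4791/5000 ≈ 0.958200
step 2 [1y] zero: DF = P = 9093/10000 ≈ 0.909300
step 3 [1.5y] zero: DF = P = 867/1000 ≈ 0.867000
step 4 [2y] zero: DF = P = 8461/10000 ≈ 0.846100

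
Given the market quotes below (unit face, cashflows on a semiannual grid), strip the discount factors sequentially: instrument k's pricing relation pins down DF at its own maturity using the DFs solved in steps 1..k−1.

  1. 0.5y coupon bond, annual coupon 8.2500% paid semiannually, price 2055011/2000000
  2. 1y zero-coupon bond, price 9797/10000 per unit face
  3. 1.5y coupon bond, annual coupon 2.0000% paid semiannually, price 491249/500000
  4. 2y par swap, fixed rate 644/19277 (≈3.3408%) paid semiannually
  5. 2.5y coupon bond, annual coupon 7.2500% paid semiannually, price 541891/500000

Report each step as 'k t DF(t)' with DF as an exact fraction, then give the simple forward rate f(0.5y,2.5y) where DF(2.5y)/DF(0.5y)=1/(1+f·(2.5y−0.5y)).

step 1 [0.5y] bond c/2=33/800: DF=(2055011/2000000 − 33/800·(0))/(1+33/800) = 2467/2500 ≈ 0.986800
step 2 [1y] zero: DF = P = 9797/10000 ≈ 0.979700
step 3 [1.5y] bond c/2=1/100: DF=(491249/500000 − 1/100·(0.986800+0.979700))/(1+1/100) = 9533/10000 ≈ 0.953300
step 4 [2y] swap r/2=322/19277: DF=(1 − 322/19277·(0.986800+0.979700+0.953300))/(1+322/19277) = 2339/2500 ≈ 0.935600
step 5 [2.5y] bond c/2=29/800: DF=(541891/500000 − 29/800·(0.986800+0.979700+0.953300+0.935600))/(1+29/800) = 911/1000 ≈ 0.911000

1 1/2 2467/2500
2 1 9797/10000
3 3/2 9533/10000
4 2 2339/2500
5 5/2 911/1000
f(0.5y,2.5y) = ((2467/2500)/(911/1000) − 1)/(2) = 379/9110 ≈ 4.1603%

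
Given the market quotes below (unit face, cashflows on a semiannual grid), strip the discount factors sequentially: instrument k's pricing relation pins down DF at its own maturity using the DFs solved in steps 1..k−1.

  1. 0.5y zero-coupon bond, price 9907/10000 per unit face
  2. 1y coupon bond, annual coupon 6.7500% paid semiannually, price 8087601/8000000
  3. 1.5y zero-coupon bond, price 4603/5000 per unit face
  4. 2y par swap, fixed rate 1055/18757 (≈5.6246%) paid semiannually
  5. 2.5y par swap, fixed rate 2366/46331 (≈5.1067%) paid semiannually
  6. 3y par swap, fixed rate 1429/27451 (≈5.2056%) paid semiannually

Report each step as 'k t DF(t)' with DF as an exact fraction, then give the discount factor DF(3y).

step 1 [0.5y] zero: DF = P = 9907/10000 ≈ 0.990700
step 2 [1y] bond c/2=27/800: DF=(8087601/8000000 − 27/800·(0.990700))/(1+27/800) = 591/625 ≈ 0.945600
step 3 [1.5y] zero: DF = P = 4603/5000 ≈ 0.920600
step 4 [2y] swap r/2=1055/37514: DF=(1 − 1055/37514·(0.990700+0.945600+0.920600))/(1+1055/37514) = 1789/2000 ≈ 0.894500
step 5 [2.5y] swap r/2=1183/46331: DF=(1 − 1183/46331·(0.990700+0.945600+0.920600+0.894500))/(1+1183/46331) = 8817/10000 ≈ 0.881700
step 6 [3y] swap r/2=1429/54902: DF=(1 − 1429/54902·(0.990700+0.945600+0.920600+0.894500+0.881700))/(1+1429/54902) = 8571/10000 ≈ 0.857100

1 1/2 9907/10000
2 1 591/625
3 3/2 4603/5000
4 2 1789/2000
5 5/2 8817/10000
6 3 8571/10000
DF(3y) = 8571/10000 ≈ 0.857100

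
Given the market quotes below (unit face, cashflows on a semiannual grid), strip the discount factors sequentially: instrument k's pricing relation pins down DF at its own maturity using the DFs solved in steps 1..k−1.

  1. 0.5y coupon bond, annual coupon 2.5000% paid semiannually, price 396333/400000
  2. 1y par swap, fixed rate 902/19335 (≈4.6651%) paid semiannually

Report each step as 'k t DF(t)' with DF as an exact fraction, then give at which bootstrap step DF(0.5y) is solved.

step 1 [0.5y] bond c/2=1/80: DF=(396333/400000 − 1/80·(0))/(1+1/80) = 4893/5000 ≈ 0.978600
step 2 [1y] swap r/2=451/19335: DF=(1 − 451/19335·(0.978600))/(1+451/19335) = 9549/10000 ≈ 0.954900

1 1/2 4893/5000
2 1 9549/10000
DF(0.5y) is solved at step 1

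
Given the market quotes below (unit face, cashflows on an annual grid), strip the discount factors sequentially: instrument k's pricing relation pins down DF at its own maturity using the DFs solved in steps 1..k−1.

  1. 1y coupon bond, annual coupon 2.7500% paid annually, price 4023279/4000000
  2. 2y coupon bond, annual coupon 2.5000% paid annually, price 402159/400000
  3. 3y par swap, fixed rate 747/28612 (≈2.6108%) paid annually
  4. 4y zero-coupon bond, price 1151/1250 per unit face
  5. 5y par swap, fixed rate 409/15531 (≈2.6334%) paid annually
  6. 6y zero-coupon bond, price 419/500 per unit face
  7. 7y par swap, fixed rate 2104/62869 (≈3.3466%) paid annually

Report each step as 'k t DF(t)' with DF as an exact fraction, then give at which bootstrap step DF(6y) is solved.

step 1 [1y] bond c/1=11/400: DF=(4023279/4000000 − 11/400·(0))/(1+11/400) = 9789/10000 ≈ 0.978900
step 2 [2y] bond c/1=1/40: DF=(402159/400000 − 1/40·(0.978900))/(1+1/40) = 957/1000 ≈ 0.957000
step 3 [3y] swap r/1=747/28612: DF=(1 − 747/28612·(0.978900+0.957000))/(1+747/28612) = 9253/10000 ≈ 0.925300
step 4 [4y] zero: DF = P = 1151/1250 ≈ 0.920800
step 5 [5y] swap r/1=409/15531: DF=(1 − 409/15531·(0.978900+0.957000+0.925300+0.920800))/(1+409/15531) = 8773/10000 ≈ 0.877300
step 6 [6y] zero: DF = P = 419/500 ≈ 0.838000
step 7 [7y] swap r/1=2104/62869: DF=(1 − 2104/62869·(0.978900+0.957000+0.925300+0.920800+0.877300+0.838000))/(1+2104/62869) = 987/1250 ≈ 0.789600

1 1 9789/10000
2 2 957/1000
3 3 9253/10000
4 4 1151/1250
5 5 8773/10000
6 6 419/500
7 7 987/1250
DF(6y) is solved at step 6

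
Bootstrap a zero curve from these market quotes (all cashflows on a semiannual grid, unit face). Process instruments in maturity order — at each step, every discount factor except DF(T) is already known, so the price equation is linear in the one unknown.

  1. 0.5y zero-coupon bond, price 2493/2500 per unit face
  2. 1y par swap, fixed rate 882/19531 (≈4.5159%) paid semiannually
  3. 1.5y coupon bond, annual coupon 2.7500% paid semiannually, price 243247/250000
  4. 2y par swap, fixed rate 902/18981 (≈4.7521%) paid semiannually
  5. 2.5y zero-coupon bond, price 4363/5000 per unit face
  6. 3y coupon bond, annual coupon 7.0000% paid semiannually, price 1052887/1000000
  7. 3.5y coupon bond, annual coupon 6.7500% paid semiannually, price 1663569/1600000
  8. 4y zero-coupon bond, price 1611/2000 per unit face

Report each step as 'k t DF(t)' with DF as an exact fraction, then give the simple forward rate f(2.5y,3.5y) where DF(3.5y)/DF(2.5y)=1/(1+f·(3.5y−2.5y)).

1 1/2 2493/2500
2 1 9559/10000
3 3/2 9333/10000
4 2 4549/5000
5 5/2 4363/5000
6 3 4297/5000
7 7/2 8253/10000
8 4 1611/2000
f(2.5y,3.5y) = ((4363/5000)/(8253/10000) − 1)/(1) = 473/8253 ≈ 5.7312%

step 1 [0.5y] zero: DF = P = 2493/2500 ≈ 0.997200
step 2 [1y] swap r/2=441/19531: DF=(1 − 441/19531·(0.997200))/(1+441/19531) = 9559/10000 ≈ 0.955900
step 3 [1.5y] bond c/2=11/800: DF=(243247/250000 − 11/800·(0.997200+0.955900))/(1+11/800) = 9333/10000 ≈ 0.933300
step 4 [2y] swap r/2=451/18981: DF=(1 − 451/18981·(0.997200+0.955900+0.933300))/(1+451/18981) = 4549/5000 ≈ 0.909800
step 5 [2.5y] zero: DF = P = 4363/5000 ≈ 0.872600
step 6 [3y] bond c/2=7/200: DF=(1052887/1000000 − 7/200·(0.997200+0.955900+0.933300+0.909800+0.872600))/(1+7/200) = 4297/5000 ≈ 0.859400
step 7 [3.5y] bond c/2=27/800: DF=(1663569/1600000 − 27/800·(0.997200+0.955900+0.933300+0.909800+0.872600+0.859400))/(1+27/800) = 8253/10000 ≈ 0.825300
step 8 [4y] zero: DF = P = 1611/2000 ≈ 0.805500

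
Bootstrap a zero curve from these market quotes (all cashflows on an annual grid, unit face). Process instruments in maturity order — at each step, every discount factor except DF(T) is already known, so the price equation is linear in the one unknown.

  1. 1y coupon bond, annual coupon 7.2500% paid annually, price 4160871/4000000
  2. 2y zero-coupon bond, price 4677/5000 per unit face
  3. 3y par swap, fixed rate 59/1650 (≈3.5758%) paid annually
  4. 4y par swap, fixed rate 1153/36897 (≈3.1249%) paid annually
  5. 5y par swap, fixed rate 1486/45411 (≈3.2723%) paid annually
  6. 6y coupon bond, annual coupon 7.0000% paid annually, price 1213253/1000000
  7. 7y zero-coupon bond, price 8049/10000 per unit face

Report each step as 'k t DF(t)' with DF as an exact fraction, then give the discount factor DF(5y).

step 1 [1y] bond c/1=29/400: DF=(4160871/4000000 − 29/400·(0))/(1+29/400) = 9699/10000 ≈ 0.969900
step 2 [2y] zero: DF = P = 4677/5000 ≈ 0.935400
step 3 [3y] swap r/1=59/1650: DF=(1 − 59/1650·(0.969900+0.935400))/(1+59/1650) = 8997/10000 ≈ 0.899700
step 4 [4y] swap r/1=1153/36897: DF=(1 − 1153/36897·(0.969900+0.935400+0.899700))/(1+1153/36897) = 8847/10000 ≈ 0.884700
step 5 [5y] swap r/1=1486/45411: DF=(1 − 1486/45411·(0.969900+0.935400+0.899700+0.884700))/(1+1486/45411) = 4257/5000 ≈ 0.851400
step 6 [6y] bond c/1=7/100: DF=(1213253/1000000 − 7/100·(0.969900+0.935400+0.899700+0.884700+0.851400))/(1+7/100) = 523/625 ≈ 0.836800
step 7 [7y] zero: DF = P = 8049/10000 ≈ 0.804900

1 1 9699/10000
2 2 4677/5000
3 3 8997/10000
4 4 8847/10000
5 5 4257/5000
6 6 523/625
7 7 8049/10000
DF(5y) = 4257/5000 ≈ 0.851400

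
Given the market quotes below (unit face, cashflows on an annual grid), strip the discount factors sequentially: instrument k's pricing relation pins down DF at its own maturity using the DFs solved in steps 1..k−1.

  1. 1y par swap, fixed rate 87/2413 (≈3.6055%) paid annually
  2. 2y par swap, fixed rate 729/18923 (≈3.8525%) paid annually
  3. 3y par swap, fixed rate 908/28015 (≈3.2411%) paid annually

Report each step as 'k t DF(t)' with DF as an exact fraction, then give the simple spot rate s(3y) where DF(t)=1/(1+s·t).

1 1 2413/2500
2 2 9271/10000
3 3 2273/2500
s(3y) = (1/(2273/2500) − 1)/(3) = 227/6819 ≈ 3.3289%

step 1 [1y] swap r/1=87/2413: DF=(1 − 87/2413·(0))/(1+87/2413) = 2413/2500 ≈ 0.965200
step 2 [2y] swap r/1=729/18923: DF=(1 − 729/18923·(0.965200))/(1+729/18923) = 9271/10000 ≈ 0.927100
step 3 [3y] swap r/1=908/28015: DF=(1 − 908/28015·(0.965200+0.927100))/(1+908/28015) = 2273/2500 ≈ 0.909200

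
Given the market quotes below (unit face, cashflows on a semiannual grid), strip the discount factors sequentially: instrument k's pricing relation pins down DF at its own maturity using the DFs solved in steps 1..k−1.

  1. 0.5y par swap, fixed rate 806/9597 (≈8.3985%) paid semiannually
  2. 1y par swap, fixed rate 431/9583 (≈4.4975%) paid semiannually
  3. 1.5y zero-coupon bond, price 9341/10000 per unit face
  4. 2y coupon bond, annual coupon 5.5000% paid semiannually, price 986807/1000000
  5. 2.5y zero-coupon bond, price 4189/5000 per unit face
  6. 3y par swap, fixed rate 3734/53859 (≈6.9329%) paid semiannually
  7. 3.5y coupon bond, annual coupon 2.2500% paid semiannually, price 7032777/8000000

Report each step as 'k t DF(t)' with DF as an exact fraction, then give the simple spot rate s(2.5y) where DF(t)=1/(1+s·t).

1 1/2 9597/10000
2 1 9569/10000
3 3/2 9341/10000
4 2 8841/10000
5 5/2 4189/5000
6 3 8133/10000
7 7/2 4047/5000
s(2.5y) = (1/(4189/5000) − 1)/(5/2) = 1622/20945 ≈ 7.7441%

step 1 [0.5y] swap r/2=403/9597: DF=(1 − 403/9597·(0))/(1+403/9597) = 9597/10000 ≈ 0.959700
step 2 [1y] swap r/2=431/19166: DF=(1 − 431/19166·(0.959700))/(1+431/19166) = 9569/10000 ≈ 0.956900
step 3 [1.5y] zero: DF = P = 9341/10000 ≈ 0.934100
step 4 [2y] bond c/2=11/400: DF=(986807/1000000 − 11/400·(0.959700+0.956900+0.934100))/(1+11/400) = 8841/10000 ≈ 0.884100
step 5 [2.5y] zero: DF = P = 4189/5000 ≈ 0.837800
step 6 [3y] swap r/2=1867/53859: DF=(1 − 1867/53859·(0.959700+0.956900+0.934100+0.884100+0.837800))/(1+1867/53859) = 8133/10000 ≈ 0.813300
step 7 [3.5y] bond c/2=9/800: DF=(7032777/8000000 − 9/800·(0.959700+0.956900+0.934100+0.884100+0.837800+0.813300))/(1+9/800) = 4047/5000 ≈ 0.809400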